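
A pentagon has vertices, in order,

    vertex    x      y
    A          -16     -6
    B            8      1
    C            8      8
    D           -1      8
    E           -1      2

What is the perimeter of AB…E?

|AB| = √((24)² + (7)²) = √625 = 25
|BC| = √((0)² + (7)²) = √49 = 7
|CD| = √((-9)² + (0)²) = √81 = 9
|DE| = √((0)² + (-6)²) = √36 = 6
|EA| = √((-15)² + (-8)²) = √289 = 17
Perimeter = 25 + 7 + 9 + 6 + 17 = 64.

64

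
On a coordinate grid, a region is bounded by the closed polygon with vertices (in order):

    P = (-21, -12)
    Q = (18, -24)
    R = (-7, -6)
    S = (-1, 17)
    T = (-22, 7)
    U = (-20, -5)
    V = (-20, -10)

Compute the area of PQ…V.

533

Σ = (720) + (-276) + (-125) + (367) + (250) + (100) + (30) = 1066
Area = |Σ|/2 = 533.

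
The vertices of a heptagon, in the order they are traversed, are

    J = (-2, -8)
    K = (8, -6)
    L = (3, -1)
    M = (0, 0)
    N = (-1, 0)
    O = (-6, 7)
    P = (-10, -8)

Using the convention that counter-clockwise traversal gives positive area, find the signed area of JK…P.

130.5

Apply the shoelace (surveyor's) formula: 2A = Σ (x_i·y_{i+1} − x_{i+1}·y_i), indices taken mod 7.
J→K: (-2)(-6) − (8)(-8) = 76
K→L: (8)(-1) − (3)(-6) = 10
L→M: (3)(0) − (0)(-1) = 0
M→N: (0)(0) − (-1)(0) = 0
N→O: (-1)(7) − (-6)(0) = -7
O→P: (-6)(-8) − (-10)(7) = 118
P→J: (-10)(-8) − (-2)(-8) = 64
Σ = 261
Signed area = Σ/2 = 130.5 (positive ⇒ counter-clockwise traversal).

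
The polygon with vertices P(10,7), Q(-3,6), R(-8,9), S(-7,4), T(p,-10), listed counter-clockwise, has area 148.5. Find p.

-2

The doubled signed area Σ (x_i y_{i+1} − x_{i+1} y_i) is linear in p.
With p=0 it equals 303; the coefficient of p is 3 (from the two edges through T).
So 3·p + 303 = 2·148.5 = 297 ⇒ p = -2.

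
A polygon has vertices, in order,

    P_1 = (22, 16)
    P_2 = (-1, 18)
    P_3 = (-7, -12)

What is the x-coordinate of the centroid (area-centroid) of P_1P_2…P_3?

Apply the shoelace (surveyor's) formula. First the cross-terms c_i = x_i·y_{i+1} − x_{i+1}·y_i:
  412, 138, 152  ⇒  2A = 702, A = 351.
Then Σ (x_i + x_{i+1})·c_i = 9828, so x̄ = 9828 / (6·351) = 14/3.

14/3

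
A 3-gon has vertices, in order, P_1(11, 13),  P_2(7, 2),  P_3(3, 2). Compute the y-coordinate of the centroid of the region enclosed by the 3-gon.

Apply Gauss's area formula. First the cross-terms c_i = x_i·y_{i+1} − x_{i+1}·y_i:
  -69, 8, 17  ⇒  2A = -44, A = -22.
Then Σ (y_i + y_{i+1})·c_i = -748, so ȳ = -748 / (6·(-22)) = 17/3.

17/3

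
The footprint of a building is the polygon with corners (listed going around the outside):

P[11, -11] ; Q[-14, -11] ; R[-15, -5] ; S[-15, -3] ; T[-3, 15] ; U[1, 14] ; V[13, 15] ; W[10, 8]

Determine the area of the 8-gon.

551

Apply the shoelace (surveyor's) formula: 2A = Σ (x_i·y_{i+1} − x_{i+1}·y_i), indices taken mod 8.
Σ = (-275) + (-95) + (-30) + (-234) + (-57) + (-167) + (-46) + (-198) = -1102
Area = |Σ|/2 = 551.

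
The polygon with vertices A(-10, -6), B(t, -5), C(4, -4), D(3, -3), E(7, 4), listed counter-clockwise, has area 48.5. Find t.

-2

The doubled signed area Σ (x_i y_{i+1} − x_{i+1} y_i) is linear in t.
With t=0 it equals 101; the coefficient of t is 2 (from the two edges through B).
So 2·t + 101 = 2·48.5 = 97 ⇒ t = -2.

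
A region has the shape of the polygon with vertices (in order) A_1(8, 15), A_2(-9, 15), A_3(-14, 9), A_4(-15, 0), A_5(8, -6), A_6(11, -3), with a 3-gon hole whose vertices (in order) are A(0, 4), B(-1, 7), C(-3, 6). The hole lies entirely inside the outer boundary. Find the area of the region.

Outer boundary:
Apply the shoelace (surveyor's) formula: 2A = Σ (x_i·y_{i+1} − x_{i+1}·y_i), indices taken mod 6.
Σ = (255) + (129) + (135) + (90) + (42) + (189) = 840
Area = |Σ|/2 = 420.
Hole:
Apply the shoelace (surveyor's) formula: 2A = Σ (x_i·y_{i+1} − x_{i+1}·y_i), indices taken mod 3.
Cross-terms: 4, 15, -12  ⇒  Σ = 7
Area = |Σ|/2 = 3.5.
Net area = 420 − 3.5 = 416.5.

416.5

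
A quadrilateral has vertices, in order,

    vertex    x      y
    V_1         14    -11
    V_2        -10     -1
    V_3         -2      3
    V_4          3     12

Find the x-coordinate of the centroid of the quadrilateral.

Apply Gauss's area formula. First the cross-terms c_i = x_i·y_{i+1} − x_{i+1}·y_i:
  -124, -32, -33, -201  ⇒  2A = -390, A = -195.
Then Σ (x_i + x_{i+1})·c_i = -3562, so x̄ = -3562 / (6·(-195)) = 137/45.

137/45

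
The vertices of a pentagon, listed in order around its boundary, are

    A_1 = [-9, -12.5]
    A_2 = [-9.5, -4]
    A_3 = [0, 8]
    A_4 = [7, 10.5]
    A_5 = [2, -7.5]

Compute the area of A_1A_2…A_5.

Apply the shoelace formula: 2A = Σ (x_i·y_{i+1} − x_{i+1}·y_i), indices taken mod 5.
Σ = (-82.75) + (-76) + (-56) + (-73.5) + (-92.5) = -380.75
Area = |Σ|/2 = 190.375.

190.375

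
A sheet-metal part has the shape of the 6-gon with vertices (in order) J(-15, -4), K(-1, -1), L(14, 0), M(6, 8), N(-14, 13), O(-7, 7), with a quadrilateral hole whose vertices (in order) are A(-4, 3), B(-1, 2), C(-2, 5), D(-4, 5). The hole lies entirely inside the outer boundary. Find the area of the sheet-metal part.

Outer boundary:
Σ = (11) + (14) + (112) + (190) + (-7) + (133) = 453
Area = |Σ|/2 = 226.5.
Hole:
Apply Gauss's area formula: 2A = Σ (x_i·y_{i+1} − x_{i+1}·y_i), indices taken mod 4.
Cross-terms: -5, -1, 10, 8  ⇒  Σ = 12
Area = |Σ|/2 = 6.
Net area = 226.5 − 6 = 220.5.

220.5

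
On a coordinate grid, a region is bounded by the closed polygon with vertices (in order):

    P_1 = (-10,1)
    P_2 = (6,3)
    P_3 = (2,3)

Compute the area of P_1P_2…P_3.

Σ = (-36) + (12) + (32) = 8
Area = |Σ|/2 = 4.

4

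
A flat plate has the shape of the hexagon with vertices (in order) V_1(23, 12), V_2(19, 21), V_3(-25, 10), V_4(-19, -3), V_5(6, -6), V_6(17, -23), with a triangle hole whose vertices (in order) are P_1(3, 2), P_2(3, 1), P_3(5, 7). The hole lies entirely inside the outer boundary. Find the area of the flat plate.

1031

Outer boundary:
Apply the surveyor's formula: 2A = Σ (x_i·y_{i+1} − x_{i+1}·y_i), indices taken mod 6.
Cross-terms: 255, 715, 265, 132, -36, 733  ⇒  Σ = 2064
Area = |Σ|/2 = 1032.
Hole:
Apply Gauss's area formula: 2A = Σ (x_i·y_{i+1} − x_{i+1}·y_i), indices taken mod 3.
P_1→P_2: (3)(1) − (3)(2) = -3
P_2→P_3: (3)(7) − (5)(1) = 16
P_3→P_1: (5)(2) − (3)(7) = -11
Σ = 2
Area = |Σ|/2 = 1.
Net area = 1032 − 1 = 1031.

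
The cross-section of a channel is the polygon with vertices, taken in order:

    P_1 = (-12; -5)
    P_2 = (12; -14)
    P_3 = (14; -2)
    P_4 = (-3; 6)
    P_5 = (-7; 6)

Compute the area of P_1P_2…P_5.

Apply the shoelace formula: 2A = Σ (x_i·y_{i+1} − x_{i+1}·y_i), indices taken mod 5.
P_1→P_2: (-12)(-14) − (12)(-5) = 228
P_2→P_3: (12)(-2) − (14)(-14) = 172
P_3→P_4: (14)(6) − (-3)(-2) = 78
P_4→P_5: (-3)(6) − (-7)(6) = 24
P_5→P_1: (-7)(-5) − (-12)(6) = 107
Σ = 609
Area = |Σ|/2 = 304.5.

304.5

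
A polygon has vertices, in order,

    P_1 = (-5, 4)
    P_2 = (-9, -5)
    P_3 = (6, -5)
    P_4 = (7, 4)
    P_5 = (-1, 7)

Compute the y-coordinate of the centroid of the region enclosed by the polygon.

Apply the shoelace (surveyor's) formula. First the cross-terms c_i = x_i·y_{i+1} − x_{i+1}·y_i:
  61, 75, 59, 53, 31  ⇒  2A = 279, A = 139.5.
Then Σ (y_i + y_{i+1})·c_i = 54, so ȳ = 54 / (6·139.5) = 2/31.

2/31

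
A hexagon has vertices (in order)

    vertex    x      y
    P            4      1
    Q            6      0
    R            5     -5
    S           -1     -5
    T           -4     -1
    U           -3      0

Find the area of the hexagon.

Σ = (-6) + (-30) + (-30) + (-19) + (-3) + (-3) = -91
Area = |Σ|/2 = 45.5.

45.5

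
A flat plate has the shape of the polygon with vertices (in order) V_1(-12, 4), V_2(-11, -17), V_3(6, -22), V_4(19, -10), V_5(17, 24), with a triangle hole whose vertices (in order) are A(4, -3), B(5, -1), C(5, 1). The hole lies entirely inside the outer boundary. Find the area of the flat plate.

Outer boundary:
V_1→V_2: (-12)(-17) − (-11)(4) = 248
V_2→V_3: (-11)(-22) − (6)(-17) = 344
V_3→V_4: (6)(-10) − (19)(-22) = 358
V_4→V_5: (19)(24) − (17)(-10) = 626
V_5→V_1: (17)(4) − (-12)(24) = 356
Σ = 1932
Area = |Σ|/2 = 966.
Hole:
A→B: (4)(-1) − (5)(-3) = 11
B→C: (5)(1) − (5)(-1) = 10
C→A: (5)(-3) − (4)(1) = -19
Σ = 2
Area = |Σ|/2 = 1.
Net area = 966 − 1 = 965.

965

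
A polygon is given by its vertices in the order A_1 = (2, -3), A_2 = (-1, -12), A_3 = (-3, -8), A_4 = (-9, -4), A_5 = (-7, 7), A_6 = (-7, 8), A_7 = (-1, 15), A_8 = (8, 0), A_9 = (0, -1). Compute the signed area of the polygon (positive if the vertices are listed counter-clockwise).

-218

Cross-terms: -27, -28, -60, -91, -7, -97, -120, -8, 2  ⇒  Σ = -436
Signed area = Σ/2 = -218 (negative ⇒ clockwise traversal).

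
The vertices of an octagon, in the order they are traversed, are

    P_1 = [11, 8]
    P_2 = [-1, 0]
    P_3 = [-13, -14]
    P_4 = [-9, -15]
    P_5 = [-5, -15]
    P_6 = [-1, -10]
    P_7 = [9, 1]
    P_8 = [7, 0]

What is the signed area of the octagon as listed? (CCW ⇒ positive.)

162

Apply Gauss's area formula: 2A = Σ (x_i·y_{i+1} − x_{i+1}·y_i), indices taken mod 8.
Σ = (8) + (14) + (69) + (60) + (35) + (89) + (-7) + (56) = 324
Signed area = Σ/2 = 162 (positive ⇒ counter-clockwise traversal).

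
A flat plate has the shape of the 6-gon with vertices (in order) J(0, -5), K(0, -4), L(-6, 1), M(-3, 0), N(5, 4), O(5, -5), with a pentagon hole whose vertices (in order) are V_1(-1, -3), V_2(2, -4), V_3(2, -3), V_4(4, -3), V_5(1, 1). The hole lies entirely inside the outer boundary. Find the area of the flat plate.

40

Outer boundary:
Apply the surveyor's formula: 2A = Σ (x_i·y_{i+1} − x_{i+1}·y_i), indices taken mod 6.
Cross-terms: 0, -24, 3, -12, -45, -25  ⇒  Σ = -103
Area = |Σ|/2 = 51.5.
Hole:
Apply the shoelace (surveyor's) formula: 2A = Σ (x_i·y_{i+1} − x_{i+1}·y_i), indices taken mod 5.
Cross-terms: 10, 2, 6, 7, -2  ⇒  Σ = 23
Area = |Σ|/2 = 11.5.
Net area = 51.5 − 11.5 = 40.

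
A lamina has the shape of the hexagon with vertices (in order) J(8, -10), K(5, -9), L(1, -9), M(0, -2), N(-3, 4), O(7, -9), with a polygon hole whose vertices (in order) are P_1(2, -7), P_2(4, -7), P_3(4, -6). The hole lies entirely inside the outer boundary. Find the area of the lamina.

Outer boundary:
Apply the surveyor's formula: 2A = Σ (x_i·y_{i+1} − x_{i+1}·y_i), indices taken mod 6.
J→K: (8)(-9) − (5)(-10) = -22
K→L: (5)(-9) − (1)(-9) = -36
L→M: (1)(-2) − (0)(-9) = -2
M→N: (0)(4) − (-3)(-2) = -6
N→O: (-3)(-9) − (7)(4) = -1
O→J: (7)(-10) − (8)(-9) = 2
Σ = -65
Area = |Σ|/2 = 32.5.
Hole:
Apply the shoelace formula: 2A = Σ (x_i·y_{i+1} − x_{i+1}·y_i), indices taken mod 3.
Σ = (14) + (4) + (-16) = 2
Area = |Σ|/2 = 1.
Net area = 32.5 − 1 = 31.5.

31.5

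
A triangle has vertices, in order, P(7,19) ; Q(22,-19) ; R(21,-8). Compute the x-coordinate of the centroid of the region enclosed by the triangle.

Apply the surveyor's formula. First the cross-terms c_i = x_i·y_{i+1} − x_{i+1}·y_i:
  -551, 223, 455  ⇒  2A = 127, A = 63.5.
Then Σ (x_i + x_{i+1})·c_i = 6350, so x̄ = 6350 / (6·63.5) = 50/3.

50/3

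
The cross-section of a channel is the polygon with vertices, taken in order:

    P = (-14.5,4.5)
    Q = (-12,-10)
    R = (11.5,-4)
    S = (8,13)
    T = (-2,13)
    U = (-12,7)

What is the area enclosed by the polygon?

Apply the shoelace (surveyor's) formula: 2A = Σ (x_i·y_{i+1} − x_{i+1}·y_i), indices taken mod 6.
Σ = (199) + (163) + (181.5) + (130) + (142) + (47.5) = 863
Area = |Σ|/2 = 431.5.

431.5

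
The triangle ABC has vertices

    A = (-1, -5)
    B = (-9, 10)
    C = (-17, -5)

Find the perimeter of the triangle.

|AB| = √((-8)² + (15)²) = √289 = 17
|BC| = √((-8)² + (-15)²) = √289 = 17
|CA| = √((16)² + (0)²) = √256 = 16
Perimeter = 17 + 17 + 16 = 50.

50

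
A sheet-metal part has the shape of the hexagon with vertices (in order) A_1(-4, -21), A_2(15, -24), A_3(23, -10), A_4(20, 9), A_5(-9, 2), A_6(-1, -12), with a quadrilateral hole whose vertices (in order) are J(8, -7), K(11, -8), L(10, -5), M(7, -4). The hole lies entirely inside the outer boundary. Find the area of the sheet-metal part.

704

Outer boundary:
Cross-terms: 411, 402, 407, 121, 110, -27  ⇒  Σ = 1424
Area = |Σ|/2 = 712.
Hole:
Cross-terms: 13, 25, -5, -17  ⇒  Σ = 16
Area = |Σ|/2 = 8.
Net area = 712 − 8 = 704.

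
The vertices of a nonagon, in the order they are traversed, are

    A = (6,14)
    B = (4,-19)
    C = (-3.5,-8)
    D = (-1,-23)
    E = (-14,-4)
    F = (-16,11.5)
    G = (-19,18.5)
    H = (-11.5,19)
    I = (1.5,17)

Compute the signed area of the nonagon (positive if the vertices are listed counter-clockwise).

Σ = (-170) + (-98.5) + (72.5) + (-318) + (-225) + (-77.5) + (-148.25) + (-224) + (-81) = -1269.75
Signed area = Σ/2 = -634.875 (negative ⇒ clockwise traversal).

-634.875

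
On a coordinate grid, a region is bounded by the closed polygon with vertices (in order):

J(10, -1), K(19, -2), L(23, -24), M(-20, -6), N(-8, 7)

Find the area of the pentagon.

639.5

J→K: (10)(-2) − (19)(-1) = -1
K→L: (19)(-24) − (23)(-2) = -410
L→M: (23)(-6) − (-20)(-24) = -618
M→N: (-20)(7) − (-8)(-6) = -188
N→J: (-8)(-1) − (10)(7) = -62
Σ = -1279
Area = |Σ|/2 = 639.5.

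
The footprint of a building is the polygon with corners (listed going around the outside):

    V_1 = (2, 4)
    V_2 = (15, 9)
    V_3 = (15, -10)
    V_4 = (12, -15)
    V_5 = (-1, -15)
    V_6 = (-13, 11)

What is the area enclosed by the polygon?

Σ = (-42) + (-285) + (-105) + (-195) + (-206) + (-74) = -907
Area = |Σ|/2 = 453.5.

453.5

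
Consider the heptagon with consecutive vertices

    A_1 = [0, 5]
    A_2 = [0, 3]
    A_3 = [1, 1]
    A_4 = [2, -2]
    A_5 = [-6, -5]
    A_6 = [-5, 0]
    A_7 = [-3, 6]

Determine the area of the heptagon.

49.5

Σ = (0) + (-3) + (-4) + (-22) + (-25) + (-30) + (-15) = -99
Area = |Σ|/2 = 49.5.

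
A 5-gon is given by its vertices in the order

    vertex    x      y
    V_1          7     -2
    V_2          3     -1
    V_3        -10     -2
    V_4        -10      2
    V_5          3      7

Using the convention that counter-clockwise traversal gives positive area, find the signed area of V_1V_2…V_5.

Apply Gauss's area formula: 2A = Σ (x_i·y_{i+1} − x_{i+1}·y_i), indices taken mod 5.
Σ = (-1) + (-16) + (-40) + (-76) + (-55) = -188
Signed area = Σ/2 = -94 (negative ⇒ clockwise traversal).

-94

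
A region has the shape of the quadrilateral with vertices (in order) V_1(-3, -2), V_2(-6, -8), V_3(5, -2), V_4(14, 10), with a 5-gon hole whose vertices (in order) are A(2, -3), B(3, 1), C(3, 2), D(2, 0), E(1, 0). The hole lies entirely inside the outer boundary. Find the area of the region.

Outer boundary:
Apply the shoelace formula: 2A = Σ (x_i·y_{i+1} − x_{i+1}·y_i), indices taken mod 4.
Σ = (12) + (52) + (78) + (2) = 144
Area = |Σ|/2 = 72.
Hole:
Σ = (11) + (3) + (-4) + (0) + (-3) = 7
Area = |Σ|/2 = 3.5.
Net area = 72 − 3.5 = 68.5.

68.5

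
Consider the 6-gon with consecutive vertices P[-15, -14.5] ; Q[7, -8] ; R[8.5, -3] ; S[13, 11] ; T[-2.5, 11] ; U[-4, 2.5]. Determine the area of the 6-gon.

352.375

Σ = (221.5) + (47) + (132.5) + (170.5) + (37.75) + (95.5) = 704.75
Area = |Σ|/2 = 352.375.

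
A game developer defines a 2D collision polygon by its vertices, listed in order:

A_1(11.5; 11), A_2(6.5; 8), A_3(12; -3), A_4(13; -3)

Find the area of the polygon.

42.75

Apply the surveyor's formula: 2A = Σ (x_i·y_{i+1} − x_{i+1}·y_i), indices taken mod 4.
Σ = (20.5) + (-115.5) + (3) + (177.5) = 85.5
Area = |Σ|/2 = 42.75.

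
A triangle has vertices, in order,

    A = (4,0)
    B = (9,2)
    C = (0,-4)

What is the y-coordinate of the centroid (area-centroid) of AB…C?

Apply the surveyor's formula. First the cross-terms c_i = x_i·y_{i+1} − x_{i+1}·y_i:
  8, -36, 16  ⇒  2A = -12, A = -6.
Then Σ (y_i + y_{i+1})·c_i = 24, so ȳ = 24 / (6·(-6)) = -2/3.

-2/3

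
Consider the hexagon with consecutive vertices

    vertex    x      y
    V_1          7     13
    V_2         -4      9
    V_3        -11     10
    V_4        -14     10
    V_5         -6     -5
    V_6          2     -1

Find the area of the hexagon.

191.5

V_1→V_2: (7)(9) − (-4)(13) = 115
V_2→V_3: (-4)(10) − (-11)(9) = 59
V_3→V_4: (-11)(10) − (-14)(10) = 30
V_4→V_5: (-14)(-5) − (-6)(10) = 130
V_5→V_6: (-6)(-1) − (2)(-5) = 16
V_6→V_1: (2)(13) − (7)(-1) = 33
Σ = 383
Area = |Σ|/2 = 191.5.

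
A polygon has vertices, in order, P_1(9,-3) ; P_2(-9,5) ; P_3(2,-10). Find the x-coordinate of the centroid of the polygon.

2/3

Apply the shoelace formula. First the cross-terms c_i = x_i·y_{i+1} − x_{i+1}·y_i:
  18, 80, 84  ⇒  2A = 182, A = 91.
Then Σ (x_i + x_{i+1})·c_i = 364, so x̄ = 364 / (6·91) = 2/3.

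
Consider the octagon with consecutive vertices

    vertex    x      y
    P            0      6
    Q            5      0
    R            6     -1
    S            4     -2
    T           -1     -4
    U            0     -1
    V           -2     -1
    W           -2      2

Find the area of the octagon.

40

Σ = (-30) + (-5) + (-8) + (-18) + (1) + (-2) + (-6) + (-12) = -80
Area = |Σ|/2 = 40.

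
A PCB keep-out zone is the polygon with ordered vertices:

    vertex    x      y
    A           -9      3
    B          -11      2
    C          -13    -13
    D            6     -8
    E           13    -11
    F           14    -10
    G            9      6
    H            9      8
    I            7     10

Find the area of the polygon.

Apply the surveyor's formula: 2A = Σ (x_i·y_{i+1} − x_{i+1}·y_i), indices taken mod 9.
Σ = (15) + (169) + (182) + (38) + (24) + (174) + (18) + (34) + (111) = 765
Area = |Σ|/2 = 382.5.

382.5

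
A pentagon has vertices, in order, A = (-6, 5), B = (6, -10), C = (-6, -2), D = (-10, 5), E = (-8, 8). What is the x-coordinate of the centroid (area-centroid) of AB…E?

-352/93

Apply the shoelace (surveyor's) formula. First the cross-terms c_i = x_i·y_{i+1} − x_{i+1}·y_i:
  30, -72, -50, -40, 8  ⇒  2A = -124, A = -62.
Then Σ (x_i + x_{i+1})·c_i = 1408, so x̄ = 1408 / (6·(-62)) = -352/93.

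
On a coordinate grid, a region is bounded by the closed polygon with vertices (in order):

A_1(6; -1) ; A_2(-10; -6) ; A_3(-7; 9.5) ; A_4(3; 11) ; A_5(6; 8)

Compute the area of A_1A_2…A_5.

192.25

Apply Gauss's area formula: 2A = Σ (x_i·y_{i+1} − x_{i+1}·y_i), indices taken mod 5.
Cross-terms: -46, -137, -105.5, -42, -54  ⇒  Σ = -384.5
Area = |Σ|/2 = 192.25.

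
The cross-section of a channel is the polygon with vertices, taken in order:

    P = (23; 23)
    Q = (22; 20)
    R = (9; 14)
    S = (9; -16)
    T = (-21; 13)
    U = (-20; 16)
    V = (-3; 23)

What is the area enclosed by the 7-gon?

Σ = (-46) + (128) + (-270) + (-219) + (-76) + (-412) + (-598) = -1493
Area = |Σ|/2 = 746.5.

746.5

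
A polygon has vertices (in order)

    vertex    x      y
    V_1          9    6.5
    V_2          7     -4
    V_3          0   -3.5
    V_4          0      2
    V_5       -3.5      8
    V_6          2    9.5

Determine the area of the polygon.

110.375

Apply the shoelace (surveyor's) formula: 2A = Σ (x_i·y_{i+1} − x_{i+1}·y_i), indices taken mod 6.
V_1→V_2: (9)(-4) − (7)(6.5) = -81.5
V_2→V_3: (7)(-3.5) − (0)(-4) = -24.5
V_3→V_4: (0)(2) − (0)(-3.5) = 0
V_4→V_5: (0)(8) − (-3.5)(2) = 7
V_5→V_6: (-3.5)(9.5) − (2)(8) = -49.25
V_6→V_1: (2)(6.5) − (9)(9.5) = -72.5
Σ = -220.75
Area = |Σ|/2 = 110.375.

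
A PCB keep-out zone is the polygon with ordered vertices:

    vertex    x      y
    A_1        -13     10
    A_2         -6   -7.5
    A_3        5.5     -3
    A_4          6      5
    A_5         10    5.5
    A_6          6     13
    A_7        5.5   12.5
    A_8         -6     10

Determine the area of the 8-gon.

Σ = (157.5) + (59.25) + (45.5) + (-17) + (97) + (3.5) + (130) + (70) = 545.75
Area = |Σ|/2 = 272.875.

272.875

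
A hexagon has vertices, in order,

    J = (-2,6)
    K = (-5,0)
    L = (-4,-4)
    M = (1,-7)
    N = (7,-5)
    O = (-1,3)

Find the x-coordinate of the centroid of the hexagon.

-19/213

Apply the shoelace formula. First the cross-terms c_i = x_i·y_{i+1} − x_{i+1}·y_i:
  30, 20, 32, 44, 16, 0  ⇒  2A = 142, A = 71.
Then Σ (x_i + x_{i+1})·c_i = -38, so x̄ = -38 / (6·71) = -19/213.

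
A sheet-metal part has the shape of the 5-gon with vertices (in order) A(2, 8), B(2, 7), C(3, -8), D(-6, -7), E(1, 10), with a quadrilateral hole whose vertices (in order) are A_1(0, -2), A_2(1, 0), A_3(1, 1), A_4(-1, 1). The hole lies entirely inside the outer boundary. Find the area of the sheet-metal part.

83

Outer boundary:
Apply Gauss's area formula: 2A = Σ (x_i·y_{i+1} − x_{i+1}·y_i), indices taken mod 5.
Σ = (-2) + (-37) + (-69) + (-53) + (-12) = -173
Area = |Σ|/2 = 86.5.
Hole:
Σ = (2) + (1) + (2) + (2) = 7
Area = |Σ|/2 = 3.5.
Net area = 86.5 − 3.5 = 83.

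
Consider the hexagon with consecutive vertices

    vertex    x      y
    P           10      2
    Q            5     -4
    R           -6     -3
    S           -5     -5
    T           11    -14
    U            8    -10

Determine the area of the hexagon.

84.5

Apply the surveyor's formula: 2A = Σ (x_i·y_{i+1} − x_{i+1}·y_i), indices taken mod 6.
Σ = (-50) + (-39) + (15) + (125) + (2) + (116) = 169
Area = |Σ|/2 = 84.5.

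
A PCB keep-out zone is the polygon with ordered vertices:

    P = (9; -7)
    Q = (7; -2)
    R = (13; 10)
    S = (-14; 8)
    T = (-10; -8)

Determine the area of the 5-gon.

Apply the shoelace formula: 2A = Σ (x_i·y_{i+1} − x_{i+1}·y_i), indices taken mod 5.
Cross-terms: 31, 96, 244, 192, 142  ⇒  Σ = 705
Area = |Σ|/2 = 352.5.

352.5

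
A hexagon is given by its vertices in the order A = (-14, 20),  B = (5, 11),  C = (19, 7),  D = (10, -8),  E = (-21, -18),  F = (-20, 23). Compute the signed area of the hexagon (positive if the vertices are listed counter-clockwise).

Apply the shoelace formula: 2A = Σ (x_i·y_{i+1} − x_{i+1}·y_i), indices taken mod 6.
Σ = (-254) + (-174) + (-222) + (-348) + (-843) + (-78) = -1919
Signed area = Σ/2 = -959.5 (negative ⇒ clockwise traversal).

-959.5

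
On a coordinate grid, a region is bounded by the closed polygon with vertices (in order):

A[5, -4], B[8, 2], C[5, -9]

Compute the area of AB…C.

7.5

Apply the shoelace formula: 2A = Σ (x_i·y_{i+1} − x_{i+1}·y_i), indices taken mod 3.
Σ = (42) + (-82) + (25) = -15
Area = |Σ|/2 = 7.5.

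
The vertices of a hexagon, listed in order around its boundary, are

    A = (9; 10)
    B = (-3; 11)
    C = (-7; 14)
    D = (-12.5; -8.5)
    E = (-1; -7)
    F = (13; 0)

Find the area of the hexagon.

Cross-terms: 129, 35, 234.5, 79, 91, 130  ⇒  Σ = 698.5
Area = |Σ|/2 = 349.25.

349.25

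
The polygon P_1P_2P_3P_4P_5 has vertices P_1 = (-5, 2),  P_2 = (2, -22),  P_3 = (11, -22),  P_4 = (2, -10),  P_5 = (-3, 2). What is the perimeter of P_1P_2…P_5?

|P_1P_2| = √((7)² + (-24)²) = √625 = 25
|P_2P_3| = √((9)² + (0)²) = √81 = 9
|P_3P_4| = √((-9)² + (12)²) = √225 = 15
|P_4P_5| = √((-5)² + (12)²) = √169 = 13
|P_5P_1| = √((-2)² + (0)²) = √4 = 2
Perimeter = 25 + 9 + 15 + 13 + 2 = 64.

64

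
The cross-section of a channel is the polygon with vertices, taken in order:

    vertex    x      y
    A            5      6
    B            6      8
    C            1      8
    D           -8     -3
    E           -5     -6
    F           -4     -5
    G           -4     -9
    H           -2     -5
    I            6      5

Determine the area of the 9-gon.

94

Σ = (4) + (40) + (61) + (33) + (1) + (16) + (2) + (20) + (11) = 188
Area = |Σ|/2 = 94.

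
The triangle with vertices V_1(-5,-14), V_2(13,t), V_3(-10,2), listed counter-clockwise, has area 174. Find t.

Write out the shoelace sum; only the two edges meeting at V_2 involve t:
2·Area = [((-5)·t − 13·(-14)) + (13·2 − (-10)·t)] + 150
       = 5·t + 358 = 348
⇒ t = -2.

-2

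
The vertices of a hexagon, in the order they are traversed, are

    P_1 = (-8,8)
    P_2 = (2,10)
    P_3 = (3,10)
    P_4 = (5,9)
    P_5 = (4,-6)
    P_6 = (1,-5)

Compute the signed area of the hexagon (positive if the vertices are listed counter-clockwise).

Σ = (-96) + (-10) + (-23) + (-66) + (-14) + (-32) = -241
Signed area = Σ/2 = -120.5 (negative ⇒ clockwise traversal).

-120.5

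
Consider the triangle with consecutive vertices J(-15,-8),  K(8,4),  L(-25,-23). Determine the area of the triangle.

Apply the shoelace formula: 2A = Σ (x_i·y_{i+1} − x_{i+1}·y_i), indices taken mod 3.
Σ = (4) + (-84) + (-145) = -225
Area = |Σ|/2 = 112.5.

112.5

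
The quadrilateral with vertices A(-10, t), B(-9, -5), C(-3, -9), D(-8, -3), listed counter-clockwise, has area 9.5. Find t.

The doubled signed area Σ (x_i y_{i+1} − x_{i+1} y_i) is linear in t.
With t=0 it equals 23; the coefficient of t is 1 (from the two edges through A).
So 1·t + 23 = 2·9.5 = 19 ⇒ t = -4.

-4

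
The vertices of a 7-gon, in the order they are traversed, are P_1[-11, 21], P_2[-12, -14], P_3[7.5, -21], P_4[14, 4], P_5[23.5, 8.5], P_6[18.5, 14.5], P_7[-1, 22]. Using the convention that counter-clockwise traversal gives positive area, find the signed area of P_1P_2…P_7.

969

Apply Gauss's area formula: 2A = Σ (x_i·y_{i+1} − x_{i+1}·y_i), indices taken mod 7.
P_1→P_2: (-11)(-14) − (-12)(21) = 406
P_2→P_3: (-12)(-21) − (7.5)(-14) = 357
P_3→P_4: (7.5)(4) − (14)(-21) = 324
P_4→P_5: (14)(8.5) − (23.5)(4) = 25
P_5→P_6: (23.5)(14.5) − (18.5)(8.5) = 183.5
P_6→P_7: (18.5)(22) − (-1)(14.5) = 421.5
P_7→P_1: (-1)(21) − (-11)(22) = 221
Σ = 1938
Signed area = Σ/2 = 969 (positive ⇒ counter-clockwise traversal).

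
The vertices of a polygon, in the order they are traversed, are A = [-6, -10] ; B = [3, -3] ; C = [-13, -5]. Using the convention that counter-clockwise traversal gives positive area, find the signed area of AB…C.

47

Apply the surveyor's formula: 2A = Σ (x_i·y_{i+1} − x_{i+1}·y_i), indices taken mod 3.
A→B: (-6)(-3) − (3)(-10) = 48
B→C: (3)(-5) − (-13)(-3) = -54
C→A: (-13)(-10) − (-6)(-5) = 100
Σ = 94
Signed area = Σ/2 = 47 (positive ⇒ counter-clockwise traversal).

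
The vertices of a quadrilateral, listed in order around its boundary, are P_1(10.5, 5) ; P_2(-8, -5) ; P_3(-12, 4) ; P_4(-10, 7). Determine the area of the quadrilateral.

136

Apply the shoelace formula: 2A = Σ (x_i·y_{i+1} − x_{i+1}·y_i), indices taken mod 4.
Σ = (-12.5) + (-92) + (-44) + (-123.5) = -272
Area = |Σ|/2 = 136.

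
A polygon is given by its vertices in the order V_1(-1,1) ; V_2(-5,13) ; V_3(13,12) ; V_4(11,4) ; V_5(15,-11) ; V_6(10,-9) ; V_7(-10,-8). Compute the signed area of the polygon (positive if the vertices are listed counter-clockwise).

-355.5

Cross-terms: -8, -229, -80, -181, -25, -170, -18  ⇒  Σ = -711
Signed area = Σ/2 = -355.5 (negative ⇒ clockwise traversal).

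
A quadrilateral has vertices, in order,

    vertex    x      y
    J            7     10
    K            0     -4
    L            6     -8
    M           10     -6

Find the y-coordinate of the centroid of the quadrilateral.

Apply the surveyor's formula. First the cross-terms c_i = x_i·y_{i+1} − x_{i+1}·y_i:
  -28, 24, 44, 142  ⇒  2A = 182, A = 91.
Then Σ (y_i + y_{i+1})·c_i = -504, so ȳ = -504 / (6·91) = -12/13.

-12/13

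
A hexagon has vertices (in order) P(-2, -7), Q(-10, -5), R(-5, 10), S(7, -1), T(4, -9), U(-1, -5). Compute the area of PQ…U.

170.5

Apply Gauss's area formula: 2A = Σ (x_i·y_{i+1} − x_{i+1}·y_i), indices taken mod 6.
Cross-terms: -60, -125, -65, -59, -29, -3  ⇒  Σ = -341
Area = |Σ|/2 = 170.5.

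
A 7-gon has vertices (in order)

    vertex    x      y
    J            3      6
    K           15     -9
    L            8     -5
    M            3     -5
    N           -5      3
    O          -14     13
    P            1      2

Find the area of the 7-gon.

Apply the surveyor's formula: 2A = Σ (x_i·y_{i+1} − x_{i+1}·y_i), indices taken mod 7.
Σ = (-117) + (-3) + (-25) + (-16) + (-23) + (-41) + (0) = -225
Area = |Σ|/2 = 112.5.

112.5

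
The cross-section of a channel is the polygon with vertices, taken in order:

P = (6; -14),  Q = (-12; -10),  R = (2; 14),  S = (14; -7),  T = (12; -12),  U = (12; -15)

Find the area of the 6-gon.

392

Σ = (-228) + (-148) + (-210) + (-84) + (-36) + (-78) = -784
Area = |Σ|/2 = 392.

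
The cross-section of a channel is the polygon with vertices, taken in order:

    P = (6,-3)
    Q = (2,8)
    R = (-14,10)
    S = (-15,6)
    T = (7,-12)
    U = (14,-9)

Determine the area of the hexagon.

253.5

Σ = (54) + (132) + (66) + (138) + (105) + (12) = 507
Area = |Σ|/2 = 253.5.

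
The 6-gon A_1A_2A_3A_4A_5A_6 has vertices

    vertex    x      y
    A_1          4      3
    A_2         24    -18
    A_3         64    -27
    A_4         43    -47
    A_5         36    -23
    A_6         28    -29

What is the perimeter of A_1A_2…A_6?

174

|A_1A_2| = √((20)² + (-21)²) = √841 = 29
|A_2A_3| = √((40)² + (-9)²) = √1681 = 41
|A_3A_4| = √((-21)² + (-20)²) = √841 = 29
|A_4A_5| = √((-7)² + (24)²) = √625 = 25
|A_5A_6| = √((-8)² + (-6)²) = √100 = 10
|A_6A_1| = √((-24)² + (32)²) = √1600 = 40
Perimeter = 29 + 41 + 29 + 25 + 10 + 40 = 174.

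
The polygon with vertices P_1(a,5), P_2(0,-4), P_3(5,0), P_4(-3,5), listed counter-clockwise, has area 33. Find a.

-4

The doubled signed area Σ (x_i y_{i+1} − x_{i+1} y_i) is linear in a.
With a=0 it equals 30; the coefficient of a is -9 (from the two edges through P_1).
So -9·a + 30 = 2·33 = 66 ⇒ a = -4.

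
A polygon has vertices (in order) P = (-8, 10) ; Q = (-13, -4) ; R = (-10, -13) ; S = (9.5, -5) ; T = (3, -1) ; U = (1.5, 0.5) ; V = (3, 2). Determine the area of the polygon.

260.25

Apply Gauss's area formula: 2A = Σ (x_i·y_{i+1} − x_{i+1}·y_i), indices taken mod 7.
Cross-terms: 162, 129, 173.5, 5.5, 3, 1.5, 46  ⇒  Σ = 520.5
Area = |Σ|/2 = 260.25.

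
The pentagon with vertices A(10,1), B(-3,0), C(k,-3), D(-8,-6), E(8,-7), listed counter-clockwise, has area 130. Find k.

Write out the shoelace sum; only the two edges meeting at C involve k:
2·Area = [((-3)·(-3) − k·0) + (k·(-6) − (-8)·(-3))] + 185
       = -6·k + 170 = 260
⇒ k = -15.

-15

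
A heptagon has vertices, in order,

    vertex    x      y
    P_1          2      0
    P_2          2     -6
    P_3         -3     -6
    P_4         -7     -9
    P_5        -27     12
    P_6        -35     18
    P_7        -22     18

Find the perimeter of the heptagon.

98

|P_1P_2| = √((0)² + (-6)²) = √36 = 6
|P_2P_3| = √((-5)² + (0)²) = √25 = 5
|P_3P_4| = √((-4)² + (-3)²) = √25 = 5
|P_4P_5| = √((-20)² + (21)²) = √841 = 29
|P_5P_6| = √((-8)² + (6)²) = √100 = 10
|P_6P_7| = √((13)² + (0)²) = √169 = 13
|P_7P_1| = √((24)² + (-18)²) = √900 = 30
Perimeter = 6 + 5 + 5 + 29 + 10 + 13 + 30 = 98.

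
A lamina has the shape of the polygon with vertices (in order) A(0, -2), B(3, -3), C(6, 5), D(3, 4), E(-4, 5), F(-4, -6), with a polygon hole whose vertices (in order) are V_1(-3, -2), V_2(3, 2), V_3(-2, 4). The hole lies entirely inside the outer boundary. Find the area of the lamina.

Outer boundary:
Apply the surveyor's formula: 2A = Σ (x_i·y_{i+1} − x_{i+1}·y_i), indices taken mod 6.
Σ = (6) + (33) + (9) + (31) + (44) + (8) = 131
Area = |Σ|/2 = 65.5.
Hole:
Σ = (0) + (16) + (16) = 32
Area = |Σ|/2 = 16.
Net area = 65.5 − 16 = 49.5.

49.5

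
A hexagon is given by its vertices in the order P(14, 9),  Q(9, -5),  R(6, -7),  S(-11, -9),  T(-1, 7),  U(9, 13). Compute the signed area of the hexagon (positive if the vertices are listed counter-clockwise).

Apply the shoelace formula: 2A = Σ (x_i·y_{i+1} − x_{i+1}·y_i), indices taken mod 6.
Σ = (-151) + (-33) + (-131) + (-86) + (-76) + (-101) = -578
Signed area = Σ/2 = -289 (negative ⇒ clockwise traversal).

-289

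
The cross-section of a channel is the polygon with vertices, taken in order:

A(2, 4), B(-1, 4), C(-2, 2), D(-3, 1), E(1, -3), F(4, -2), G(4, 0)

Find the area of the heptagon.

A→B: (2)(4) − (-1)(4) = 12
B→C: (-1)(2) − (-2)(4) = 6
C→D: (-2)(1) − (-3)(2) = 4
D→E: (-3)(-3) − (1)(1) = 8
E→F: (1)(-2) − (4)(-3) = 10
F→G: (4)(0) − (4)(-2) = 8
G→A: (4)(4) − (2)(0) = 16
Σ = 64
Area = |Σ|/2 = 32.

32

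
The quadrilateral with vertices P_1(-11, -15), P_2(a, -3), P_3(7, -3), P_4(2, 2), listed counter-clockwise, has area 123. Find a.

Write out the shoelace sum; only the two edges meeting at P_2 involve a:
2·Area = [((-11)·(-3) − a·(-15)) + (a·(-3) − 7·(-3))] + 12
       = 12·a + 66 = 246
⇒ a = 15.

15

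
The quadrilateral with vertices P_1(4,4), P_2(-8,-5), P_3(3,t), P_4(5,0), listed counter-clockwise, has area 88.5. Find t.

The doubled signed area Σ (x_i y_{i+1} − x_{i+1} y_i) is linear in t.
With t=0 it equals 47; the coefficient of t is -13 (from the two edges through P_3).
So -13·t + 47 = 2·88.5 = 177 ⇒ t = -10.

-10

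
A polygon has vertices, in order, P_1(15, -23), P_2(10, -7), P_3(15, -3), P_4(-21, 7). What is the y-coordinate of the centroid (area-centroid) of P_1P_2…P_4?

-173/31

Apply the surveyor's formula. First the cross-terms c_i = x_i·y_{i+1} − x_{i+1}·y_i:
  125, 75, 42, 378  ⇒  2A = 620, A = 310.
Then Σ (y_i + y_{i+1})·c_i = -10380, so ȳ = -10380 / (6·310) = -173/31.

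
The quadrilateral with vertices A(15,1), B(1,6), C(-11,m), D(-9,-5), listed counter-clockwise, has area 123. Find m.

Write out the shoelace sum; only the two edges meeting at C involve m:
2·Area = [(1·m − (-11)·6) + ((-11)·(-5) − (-9)·m)] + 155
       = 10·m + 276 = 246
⇒ m = -3.

-3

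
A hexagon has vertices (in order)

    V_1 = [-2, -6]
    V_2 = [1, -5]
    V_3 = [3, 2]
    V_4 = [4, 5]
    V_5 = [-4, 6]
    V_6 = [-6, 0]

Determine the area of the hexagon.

78

Apply the surveyor's formula: 2A = Σ (x_i·y_{i+1} − x_{i+1}·y_i), indices taken mod 6.
Σ = (16) + (17) + (7) + (44) + (36) + (36) = 156
Area = |Σ|/2 = 78.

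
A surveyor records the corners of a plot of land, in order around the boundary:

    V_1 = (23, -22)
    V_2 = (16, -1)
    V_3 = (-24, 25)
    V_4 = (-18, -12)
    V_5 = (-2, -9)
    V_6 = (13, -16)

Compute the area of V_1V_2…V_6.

906

Apply the surveyor's formula: 2A = Σ (x_i·y_{i+1} − x_{i+1}·y_i), indices taken mod 6.
Σ = (329) + (376) + (738) + (138) + (149) + (82) = 1812
Area = |Σ|/2 = 906.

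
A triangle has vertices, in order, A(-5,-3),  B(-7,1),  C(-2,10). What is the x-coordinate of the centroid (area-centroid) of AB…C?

Apply Gauss's area formula. First the cross-terms c_i = x_i·y_{i+1} − x_{i+1}·y_i:
  -26, -68, 56  ⇒  2A = -38, A = -19.
Then Σ (x_i + x_{i+1})·c_i = 532, so x̄ = 532 / (6·(-19)) = -14/3.

-14/3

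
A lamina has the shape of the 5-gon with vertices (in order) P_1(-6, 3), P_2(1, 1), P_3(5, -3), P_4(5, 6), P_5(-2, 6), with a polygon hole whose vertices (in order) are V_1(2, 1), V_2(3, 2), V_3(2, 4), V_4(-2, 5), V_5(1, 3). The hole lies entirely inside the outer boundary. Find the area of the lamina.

44.5

Outer boundary:
Apply the shoelace (surveyor's) formula: 2A = Σ (x_i·y_{i+1} − x_{i+1}·y_i), indices taken mod 5.
Σ = (-9) + (-8) + (45) + (42) + (30) = 100
Area = |Σ|/2 = 50.
Hole:
Apply the surveyor's formula: 2A = Σ (x_i·y_{i+1} − x_{i+1}·y_i), indices taken mod 5.
V_1→V_2: (2)(2) − (3)(1) = 1
V_2→V_3: (3)(4) − (2)(2) = 8
V_3→V_4: (2)(5) − (-2)(4) = 18
V_4→V_5: (-2)(3) − (1)(5) = -11
V_5→V_1: (1)(1) − (2)(3) = -5
Σ = 11
Area = |Σ|/2 = 5.5.
Net area = 50 − 5.5 = 44.5.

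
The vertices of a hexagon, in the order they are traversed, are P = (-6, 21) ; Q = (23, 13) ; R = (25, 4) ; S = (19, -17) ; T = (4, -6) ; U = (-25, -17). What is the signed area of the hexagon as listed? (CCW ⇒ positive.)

-1093

Apply the shoelace (surveyor's) formula: 2A = Σ (x_i·y_{i+1} − x_{i+1}·y_i), indices taken mod 6.
Cross-terms: -561, -233, -501, -46, -218, -627  ⇒  Σ = -2186
Signed area = Σ/2 = -1093 (negative ⇒ clockwise traversal).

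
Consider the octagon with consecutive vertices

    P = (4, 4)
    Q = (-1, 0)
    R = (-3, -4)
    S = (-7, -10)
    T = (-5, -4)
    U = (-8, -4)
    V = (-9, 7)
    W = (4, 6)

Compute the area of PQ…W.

Σ = (4) + (4) + (2) + (-22) + (-12) + (-92) + (-82) + (-8) = -206
Area = |Σ|/2 = 103.

103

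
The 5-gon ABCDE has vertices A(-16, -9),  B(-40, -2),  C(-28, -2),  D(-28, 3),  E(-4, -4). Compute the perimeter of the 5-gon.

80

|AB| = √((-24)² + (7)²) = √625 = 25
|BC| = √((12)² + (0)²) = √144 = 12
|CD| = √((0)² + (5)²) = √25 = 5
|DE| = √((24)² + (-7)²) = √625 = 25
|EA| = √((-12)² + (-5)²) = √169 = 13
Perimeter = 25 + 12 + 5 + 25 + 13 = 80.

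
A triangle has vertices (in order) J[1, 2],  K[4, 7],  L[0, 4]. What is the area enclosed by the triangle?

Cross-terms: -1, 16, -4  ⇒  Σ = 11
Area = |Σ|/2 = 5.5.

5.5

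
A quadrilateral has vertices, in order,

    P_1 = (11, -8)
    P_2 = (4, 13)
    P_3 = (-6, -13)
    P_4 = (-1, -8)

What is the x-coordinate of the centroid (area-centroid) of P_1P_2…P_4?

Apply the shoelace formula. First the cross-terms c_i = x_i·y_{i+1} − x_{i+1}·y_i:
  175, 26, 35, 96  ⇒  2A = 332, A = 166.
Then Σ (x_i + x_{i+1})·c_i = 3288, so x̄ = 3288 / (6·166) = 274/83.

274/83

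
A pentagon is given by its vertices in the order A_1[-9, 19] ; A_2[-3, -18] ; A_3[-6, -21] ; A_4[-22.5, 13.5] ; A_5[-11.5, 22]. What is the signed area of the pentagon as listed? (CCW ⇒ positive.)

-369.875

Apply the surveyor's formula: 2A = Σ (x_i·y_{i+1} − x_{i+1}·y_i), indices taken mod 5.
Σ = (219) + (-45) + (-553.5) + (-339.75) + (-20.5) = -739.75
Signed area = Σ/2 = -369.875 (negative ⇒ clockwise traversal).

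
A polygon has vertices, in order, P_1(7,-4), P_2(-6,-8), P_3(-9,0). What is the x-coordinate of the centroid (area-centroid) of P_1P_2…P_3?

Apply the shoelace (surveyor's) formula. First the cross-terms c_i = x_i·y_{i+1} − x_{i+1}·y_i:
  -80, -72, 36  ⇒  2A = -116, A = -58.
Then Σ (x_i + x_{i+1})·c_i = 928, so x̄ = 928 / (6·(-58)) = -8/3.

-8/3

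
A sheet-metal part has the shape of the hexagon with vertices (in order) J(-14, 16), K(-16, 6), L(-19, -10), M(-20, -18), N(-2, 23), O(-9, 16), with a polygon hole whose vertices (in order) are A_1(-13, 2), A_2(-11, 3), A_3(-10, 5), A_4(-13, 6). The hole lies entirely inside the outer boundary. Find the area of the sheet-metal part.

Outer boundary:
Apply the shoelace (surveyor's) formula: 2A = Σ (x_i·y_{i+1} − x_{i+1}·y_i), indices taken mod 6.
Σ = (172) + (274) + (142) + (-496) + (175) + (80) = 347
Area = |Σ|/2 = 173.5.
Hole:
Apply the shoelace formula: 2A = Σ (x_i·y_{i+1} − x_{i+1}·y_i), indices taken mod 4.
Cross-terms: -17, -25, 5, 52  ⇒  Σ = 15
Area = |Σ|/2 = 7.5.
Net area = 173.5 − 7.5 = 166.

166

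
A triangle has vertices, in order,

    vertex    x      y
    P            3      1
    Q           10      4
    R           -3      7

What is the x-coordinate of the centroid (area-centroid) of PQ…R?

Apply the shoelace formula. First the cross-terms c_i = x_i·y_{i+1} − x_{i+1}·y_i:
  2, 82, -24  ⇒  2A = 60, A = 30.
Then Σ (x_i + x_{i+1})·c_i = 600, so x̄ = 600 / (6·30) = 10/3.

10/3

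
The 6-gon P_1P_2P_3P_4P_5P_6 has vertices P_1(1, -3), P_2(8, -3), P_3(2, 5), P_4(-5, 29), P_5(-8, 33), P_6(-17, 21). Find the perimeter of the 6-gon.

|P_1P_2| = √((7)² + (0)²) = √49 = 7
|P_2P_3| = √((-6)² + (8)²) = √100 = 10
|P_3P_4| = √((-7)² + (24)²) = √625 = 25
|P_4P_5| = √((-3)² + (4)²) = √25 = 5
|P_5P_6| = √((-9)² + (-12)²) = √225 = 15
|P_6P_1| = √((18)² + (-24)²) = √900 = 30
Perimeter = 7 + 10 + 25 + 5 + 15 + 30 = 92.

92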